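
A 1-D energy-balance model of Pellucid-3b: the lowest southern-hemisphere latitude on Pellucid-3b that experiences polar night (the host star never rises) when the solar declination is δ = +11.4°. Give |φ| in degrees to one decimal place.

|φ| = 78.6°

Polar night requires cos H₀ = −tan φ tan δ ≥ 1, i.e. tan φ tan δ ≤ −1.
The boundary is |tan φ| · |tan δ| = 1, so |φ| = 90° − |δ| = 90° − 11.4° = 78.6° in the southern hemisphere.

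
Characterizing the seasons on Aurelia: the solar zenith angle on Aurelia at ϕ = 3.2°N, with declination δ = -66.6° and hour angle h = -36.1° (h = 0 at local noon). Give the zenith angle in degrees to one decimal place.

cos θ_z = sin ϕ sin δ + cos ϕ cos δ cos h = -0.051230 + 0.320391 = 0.269161.
θ_z = arccos(0.269161) = 74.4°.

θ_z = 74.4°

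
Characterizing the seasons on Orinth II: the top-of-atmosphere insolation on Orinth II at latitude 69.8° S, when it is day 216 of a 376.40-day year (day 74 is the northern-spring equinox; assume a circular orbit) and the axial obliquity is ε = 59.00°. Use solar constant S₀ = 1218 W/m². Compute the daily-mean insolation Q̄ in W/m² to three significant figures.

Q̄ ≈ 0.00 W/m²

Solar longitude: λ_s = 360° × (216 − 74)/376.40 = 135.813°.
sin δ = sin 59.00° × sin 135.813° = 0.59745, so δ = +36.687°.
cos H₀ = −tan(-69.8°) tan(+36.687°) = 2.0249 ≥ 1 ⇒ polar night, H₀ = 0 and Q̄ = 0.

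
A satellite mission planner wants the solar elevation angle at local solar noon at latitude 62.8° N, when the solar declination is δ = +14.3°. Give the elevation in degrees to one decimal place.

41.5°

At local noon the hour angle is zero, so the zenith angle equals |φ − δ| = |+62.8° − (+14.300°)| = 48.500°.
Elevation = 90° − 48.500° = 41.5°.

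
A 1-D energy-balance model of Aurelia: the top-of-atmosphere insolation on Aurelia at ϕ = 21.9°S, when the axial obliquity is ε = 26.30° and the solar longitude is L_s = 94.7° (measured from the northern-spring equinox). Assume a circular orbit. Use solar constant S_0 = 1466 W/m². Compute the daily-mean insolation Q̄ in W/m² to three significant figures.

Solar declination: sin δ = sin ε · sin L_s = sin 26.30° × sin 94.7° = 0.44158, so δ = +26.205°.
cos h₀ = −tan(-21.9°) tan(+26.205°) = 0.1978, h₀ = 1.3716 rad.
Bracket: h₀ sin ϕ sin δ + cos ϕ cos δ sin h₀ = 1.3716×-0.37299×0.44158 + 0.92784×0.89722×0.98023 = -0.225909 + 0.816019 = 0.590110.
Q̄ = (S_0/π) × [bracket] = (1466/π) × 0.590110 = 275.4 W/m².

Q̄ ≈ 275 W/m²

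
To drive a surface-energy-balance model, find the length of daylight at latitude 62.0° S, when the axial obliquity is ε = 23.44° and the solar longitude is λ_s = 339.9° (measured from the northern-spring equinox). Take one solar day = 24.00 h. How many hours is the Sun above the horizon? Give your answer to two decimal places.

14.01 h

Solar declination: sin δ = sin ε · sin λ_s = sin 23.44° × sin 339.9° = -0.13670, so δ = -7.857°.
cos H₀ = −tan φ · tan δ = −tan(-62.0°) × tan(-7.857°) = -0.2595, so H₀ = 1.8333 rad = 105.04°.
Daylight = 2H₀/(2π) × 24.00 h = (1.8333/π) × 24.00 = 14.01 h.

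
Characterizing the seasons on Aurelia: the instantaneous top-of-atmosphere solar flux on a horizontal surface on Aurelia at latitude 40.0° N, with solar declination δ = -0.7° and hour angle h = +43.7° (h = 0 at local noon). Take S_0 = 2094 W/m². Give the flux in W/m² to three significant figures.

1.14e+03 W/m²

cos θ_z = sin ϕ sin δ + cos ϕ cos δ cos h = -0.007853 + 0.553784 = 0.545931.
Flux = S_0 · cos θ_z = 2094 × 0.545931 = 1143 W/m².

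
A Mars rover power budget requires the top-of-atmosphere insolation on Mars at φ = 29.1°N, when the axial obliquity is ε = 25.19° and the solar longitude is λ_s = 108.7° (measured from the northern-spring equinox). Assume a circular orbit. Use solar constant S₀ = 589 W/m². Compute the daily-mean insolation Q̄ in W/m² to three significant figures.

Solar declination: sin δ = sin ε · sin λ_s = sin 25.19° × sin 108.7° = 0.40315, so δ = +23.775°.
cos H₀ = −tan(+29.1°) tan(+23.775°) = -0.2452, H₀ = 1.8185 rad.
Bracket: H₀ sin φ sin δ + cos φ cos δ sin H₀ = 1.8185×0.48634×0.40315 + 0.87377×0.91513×0.96947 = 0.356550 + 0.775201 = 1.131751.
Q̄ = (S₀/π) × [bracket] = (589/π) × 1.131751 = 212.2 W/m².

Q̄ ≈ 212 W/m²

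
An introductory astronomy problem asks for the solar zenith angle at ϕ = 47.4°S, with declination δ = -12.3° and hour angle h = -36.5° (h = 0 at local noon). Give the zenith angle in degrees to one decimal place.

θ_z = 46.5°

cos θ_z = sin ϕ sin δ + cos ϕ cos δ cos h = 0.156811 + 0.531622 = 0.688433.
θ_z = arccos(0.688433) = 46.5°.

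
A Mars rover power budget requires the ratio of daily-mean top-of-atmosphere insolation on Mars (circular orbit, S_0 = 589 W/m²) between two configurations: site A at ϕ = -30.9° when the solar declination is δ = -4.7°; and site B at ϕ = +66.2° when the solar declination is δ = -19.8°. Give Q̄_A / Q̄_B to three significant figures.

Q̄_A / Q̄_B ≈ 32.4

— Configuration A (ϕ=-30.9°):
cos h₀ = −tan(-30.9°) tan(-4.700°) = -0.0492, h₀ = 1.6200 rad.
Bracket: h₀ sin ϕ sin δ + cos ϕ cos δ sin h₀ = 1.6200×-0.51354×-0.08194 + 0.85806×0.99664×0.99879 = 0.068169 + 0.854142 = 0.922311.
Q̄ = (S_0/π) × [bracket] = (589/π) × 0.922311 = 172.92 W/m².
— Configuration B (ϕ=+66.2°):
cos h₀ = −tan(+66.2°) tan(-19.800°) = 0.8163, h₀ = 0.6159 rad.
Bracket: h₀ sin ϕ sin δ + cos ϕ cos δ sin h₀ = 0.6159×0.91496×-0.33874 + 0.40355×0.94088×0.57766 = -0.190888 + 0.219333 = 0.028445.
Q̄ = (S_0/π) × [bracket] = (589/π) × 0.028445 = 5.3330 W/m².
Ratio Q̄_A / Q̄_B = 172.92 / 5.3330 = 32.42.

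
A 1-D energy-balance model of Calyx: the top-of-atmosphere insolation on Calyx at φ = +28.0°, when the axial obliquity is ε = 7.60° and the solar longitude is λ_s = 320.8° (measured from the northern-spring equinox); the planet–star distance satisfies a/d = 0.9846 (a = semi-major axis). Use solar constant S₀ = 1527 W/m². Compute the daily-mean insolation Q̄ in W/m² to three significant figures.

Q̄ ≈ 386 W/m²

Solar declination: sin δ = sin ε · sin λ_s = sin 7.60° × sin 320.8° = -0.08359, so δ = -4.795°.
cos H₀ = −tan(+28.0°) tan(-4.795°) = 0.0446, H₀ = 1.5262 rad.
Bracket: H₀ sin φ sin δ + cos φ cos δ sin H₀ = 1.5262×0.46947×-0.08359 + 0.88295×0.99650×0.99900 = -0.059893 + 0.878980 = 0.819087.
Inverse-square distance factor (a/d)² = 0.9846² = 0.969437.
Q̄ = (S₀/π) × 0.969437 × [bracket] = (1527/π) × 0.969437 × 0.819087 = 386.0 W/m².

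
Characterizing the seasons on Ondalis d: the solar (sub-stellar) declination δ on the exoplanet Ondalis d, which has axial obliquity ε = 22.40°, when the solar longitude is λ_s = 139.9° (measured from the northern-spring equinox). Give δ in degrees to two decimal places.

δ = +14.21°

sin δ = sin ε · sin λ_s = sin 22.40° × sin 139.9° = 0.245456.
δ = arcsin(0.245456) = +14.21°.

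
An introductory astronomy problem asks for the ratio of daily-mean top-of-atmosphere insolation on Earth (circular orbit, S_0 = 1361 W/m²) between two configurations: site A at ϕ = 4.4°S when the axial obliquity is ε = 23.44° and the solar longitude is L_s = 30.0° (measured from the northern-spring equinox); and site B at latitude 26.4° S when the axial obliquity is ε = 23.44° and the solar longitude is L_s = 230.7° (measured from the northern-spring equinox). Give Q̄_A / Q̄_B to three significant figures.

— Configuration A (ϕ=-4.4°):
Solar declination: sin δ = sin ε · sin L_s = sin 23.44° × sin 30.0° = 0.19889, so δ = +11.472°.
cos h₀ = −tan(-4.4°) tan(+11.472°) = 0.0156, h₀ = 1.5552 rad.
Bracket: h₀ sin ϕ sin δ + cos ϕ cos δ sin h₀ = 1.5552×-0.07672×0.19889 + 0.99705×0.98002×0.99988 = -0.023731 + 0.977012 = 0.953281.
Q̄ = (S_0/π) × [bracket] = (1361/π) × 0.953281 = 412.98 W/m².
— Configuration B (ϕ=-26.4°):
Solar declination: sin δ = sin ε · sin L_s = sin 23.44° × sin 230.7° = -0.30782, so δ = -17.928°.
cos h₀ = −tan(-26.4°) tan(-17.928°) = -0.1606, h₀ = 1.7321 rad.
Bracket: h₀ sin ϕ sin δ + cos ϕ cos δ sin h₀ = 1.7321×-0.44464×-0.30782 + 0.89571×0.95144×0.98702 = 0.237071 + 0.841153 = 1.078224.
Q̄ = (S_0/π) × [bracket] = (1361/π) × 1.078224 = 467.11 W/m².
Ratio Q̄_A / Q̄_B = 412.98 / 467.11 = 0.8841.

Q̄_A / Q̄_B ≈ 0.884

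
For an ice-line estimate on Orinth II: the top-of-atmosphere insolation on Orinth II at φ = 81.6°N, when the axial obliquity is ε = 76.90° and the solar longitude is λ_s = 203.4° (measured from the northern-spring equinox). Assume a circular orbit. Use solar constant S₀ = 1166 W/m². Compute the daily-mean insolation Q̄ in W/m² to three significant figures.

Q̄ ≈ 0.00 W/m²

Solar declination: sin δ = sin ε · sin λ_s = sin 76.90° × sin 203.4° = -0.38681, so δ = -22.756°.
cos H₀ = −tan(+81.6°) tan(-22.756°) = 2.8406 ≥ 1 ⇒ polar night, H₀ = 0 and Q̄ = 0.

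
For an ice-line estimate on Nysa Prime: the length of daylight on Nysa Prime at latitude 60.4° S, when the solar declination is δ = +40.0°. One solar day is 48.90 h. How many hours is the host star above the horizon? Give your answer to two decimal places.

cos H₀ = −tan φ · tan δ = 1.4771 ≥ 1, so the host star never rises (polar night) and H₀ = 0.
Daylight = 2H₀/(2π) × 48.90 h = (0.0000/π) × 48.90 = 0.00 h.

0.00 h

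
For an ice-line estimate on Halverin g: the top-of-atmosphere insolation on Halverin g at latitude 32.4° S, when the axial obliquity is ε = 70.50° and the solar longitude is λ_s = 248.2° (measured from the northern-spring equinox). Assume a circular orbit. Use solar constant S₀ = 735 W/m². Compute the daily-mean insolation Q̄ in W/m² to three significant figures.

Solar declination: sin δ = sin ε · sin λ_s = sin 70.50° × sin 248.2° = -0.87523, so δ = -61.072°.
cos H₀ = −tan(-32.4°) tan(-61.072°) = -1.1483 ≤ −1 ⇒ polar day, H₀ = π.
Bracket: H₀ sin φ sin δ + cos φ cos δ sin H₀ = 3.1416×-0.53583×-0.87523 + 0.84433×0.48371×0.00000 = 1.473330 + 0.000000 = 1.473330.
Q̄ = (S₀/π) × [bracket] = (735/π) × 1.473330 = 344.7 W/m².

Q̄ ≈ 345 W/m²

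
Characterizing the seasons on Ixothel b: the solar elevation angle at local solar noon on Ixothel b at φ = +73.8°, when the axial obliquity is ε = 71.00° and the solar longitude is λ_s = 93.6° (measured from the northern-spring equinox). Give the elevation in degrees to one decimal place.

Solar declination: sin δ = sin ε · sin λ_s = sin 71.00° × sin 93.6° = 0.94365, so δ = +70.674°.
At local noon the hour angle is zero, so the zenith angle equals |φ − δ| = |+73.8° − (+70.674°)| = 3.126°.
Elevation = 90° − 3.126° = 86.9°.

86.9°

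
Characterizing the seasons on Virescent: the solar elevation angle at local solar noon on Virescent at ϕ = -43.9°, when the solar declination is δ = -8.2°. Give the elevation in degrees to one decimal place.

54.3°

At local noon the hour angle is zero, so the zenith angle equals |ϕ − δ| = |-43.9° − (-8.200°)| = 35.700°.
Elevation = 90° − 35.700° = 54.3°.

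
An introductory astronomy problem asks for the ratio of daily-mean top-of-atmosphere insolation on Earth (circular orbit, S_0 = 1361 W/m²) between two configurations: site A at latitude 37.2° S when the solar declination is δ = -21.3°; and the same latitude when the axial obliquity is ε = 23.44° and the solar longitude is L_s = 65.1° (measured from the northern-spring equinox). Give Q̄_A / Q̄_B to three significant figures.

— Configuration A (ϕ=-37.2°):
cos h₀ = −tan(-37.2°) tan(-21.300°) = -0.2959, h₀ = 1.8712 rad.
Bracket: h₀ sin ϕ sin δ + cos ϕ cos δ sin h₀ = 1.8712×-0.60460×-0.36325 + 0.79653×0.93169×0.95521 = 0.410955 + 0.708880 = 1.119835.
Q̄ = (S_0/π) × [bracket] = (1361/π) × 1.119835 = 485.13 W/m².
— Configuration B (ϕ=-37.2°):
Solar declination: sin δ = sin ε · sin L_s = sin 23.44° × sin 65.1° = 0.36081, so δ = +21.150°.
cos h₀ = −tan(-37.2°) tan(+21.150°) = 0.2937, h₀ = 1.2728 rad.
Bracket: h₀ sin ϕ sin δ + cos ϕ cos δ sin h₀ = 1.2728×-0.60460×0.36081 + 0.79653×0.93264×0.95591 = -0.277656 + 0.710122 = 0.432466.
Q̄ = (S_0/π) × [bracket] = (1361/π) × 0.432466 = 187.35 W/m².
Ratio Q̄_A / Q̄_B = 485.13 / 187.35 = 2.589.

Q̄_A / Q̄_B ≈ 2.59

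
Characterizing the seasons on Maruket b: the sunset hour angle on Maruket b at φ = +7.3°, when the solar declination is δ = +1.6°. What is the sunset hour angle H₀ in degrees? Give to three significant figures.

cos H₀ = −tan φ · tan δ = −tan(+7.3°) × tan(+1.600°) = -0.0036, so H₀ = 1.5744 rad = 90.21°.

H₀ = 90.2°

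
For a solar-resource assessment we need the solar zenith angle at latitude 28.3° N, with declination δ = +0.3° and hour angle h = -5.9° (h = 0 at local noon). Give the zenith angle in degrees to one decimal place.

θ_z = 28.6°

cos θ_z = sin φ sin δ + cos φ cos δ cos h = 0.002482 + 0.875801 = 0.878283.
θ_z = arccos(0.878283) = 28.6°.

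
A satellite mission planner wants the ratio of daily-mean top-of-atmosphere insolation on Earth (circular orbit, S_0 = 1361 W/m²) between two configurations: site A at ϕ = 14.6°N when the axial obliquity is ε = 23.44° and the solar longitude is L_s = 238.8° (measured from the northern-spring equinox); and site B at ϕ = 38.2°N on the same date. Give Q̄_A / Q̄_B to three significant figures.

Q̄_A / Q̄_B ≈ 1.78

— Configuration A (ϕ=+14.6°):
Solar declination: sin δ = sin ε · sin L_s = sin 23.44° × sin 238.8° = -0.34025, so δ = -19.892°.
cos h₀ = −tan(+14.6°) tan(-19.892°) = 0.0943, h₀ = 1.4764 rad.
Bracket: h₀ sin ϕ sin δ + cos ϕ cos δ sin h₀ = 1.4764×0.25207×-0.34025 + 0.96771×0.94033×0.99555 = -0.126626 + 0.905917 = 0.779291.
Q̄ = (S_0/π) × [bracket] = (1361/π) × 0.779291 = 337.60 W/m².
— Configuration B (ϕ=+38.2°):
cos h₀ = −tan(+38.2°) tan(-19.892°) = 0.2847, h₀ = 1.2821 rad.
Bracket: h₀ sin ϕ sin δ + cos ϕ cos δ sin h₀ = 1.2821×0.61841×-0.34025 + 0.78586×0.94033×0.95860 = -0.269772 + 0.708374 = 0.438602.
Q̄ = (S_0/π) × [bracket] = (1361/π) × 0.438602 = 190.01 W/m².
Ratio Q̄_A / Q̄_B = 337.60 / 190.01 = 1.777.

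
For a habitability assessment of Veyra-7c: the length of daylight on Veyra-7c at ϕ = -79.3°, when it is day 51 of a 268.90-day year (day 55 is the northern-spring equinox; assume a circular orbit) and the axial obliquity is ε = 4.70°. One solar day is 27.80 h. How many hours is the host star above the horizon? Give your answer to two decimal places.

14.26 h

Solar longitude: L_s = 360° × (51 − 55)/268.90 = -5.355°, i.e. -5.355° + 360° = 354.645°.
sin δ = sin 4.70° × sin 354.645° = -0.00765, so δ = -0.438°.
cos h₀ = −tan ϕ · tan δ = −tan(-79.3°) × tan(-0.438°) = -0.0405, so h₀ = 1.6113 rad = 92.32°.
Daylight = 2h₀/(2π) × 27.80 h = (1.6113/π) × 27.80 = 14.26 h.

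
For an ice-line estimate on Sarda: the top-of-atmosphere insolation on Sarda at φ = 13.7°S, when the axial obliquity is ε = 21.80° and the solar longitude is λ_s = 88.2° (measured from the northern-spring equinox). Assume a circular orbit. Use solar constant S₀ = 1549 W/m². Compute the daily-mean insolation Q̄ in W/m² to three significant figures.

Solar declination: sin δ = sin ε · sin λ_s = sin 21.80° × sin 88.2° = 0.37118, so δ = +21.789°.
cos H₀ = −tan(-13.7°) tan(+21.789°) = 0.0974, H₀ = 1.4732 rad.
Bracket: H₀ sin φ sin δ + cos φ cos δ sin H₀ = 1.4732×-0.23684×0.37118 + 0.97155×0.92856×0.99524 = -0.129509 + 0.897848 = 0.768339.
Q̄ = (S₀/π) × [bracket] = (1549/π) × 0.768339 = 378.8 W/m².

Q̄ ≈ 379 W/m²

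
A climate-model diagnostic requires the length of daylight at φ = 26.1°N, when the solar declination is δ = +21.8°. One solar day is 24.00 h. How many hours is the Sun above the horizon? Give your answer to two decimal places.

cos H₀ = −tan φ · tan δ = −tan(+26.1°) × tan(+21.800°) = -0.1959, so H₀ = 1.7680 rad = 101.30°.
Daylight = 2H₀/(2π) × 24.00 h = (1.7680/π) × 24.00 = 13.51 h.

13.51 h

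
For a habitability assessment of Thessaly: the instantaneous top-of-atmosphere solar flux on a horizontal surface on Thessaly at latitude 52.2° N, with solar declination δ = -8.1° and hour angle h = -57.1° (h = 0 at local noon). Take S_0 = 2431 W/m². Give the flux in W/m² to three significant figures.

531 W/m²

cos θ_z = sin ϕ sin δ + cos ϕ cos δ cos h = -0.111334 + 0.329594 = 0.218260.
Flux = S_0 · cos θ_z = 2431 × 0.218260 = 530.6 W/m².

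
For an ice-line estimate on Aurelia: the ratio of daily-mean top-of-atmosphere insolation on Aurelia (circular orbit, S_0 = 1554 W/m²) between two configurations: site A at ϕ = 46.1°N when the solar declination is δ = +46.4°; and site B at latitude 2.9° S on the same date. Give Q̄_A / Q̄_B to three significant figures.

— Configuration A (ϕ=+46.1°):
cos h₀ = −tan(+46.1°) tan(+46.400°) = -1.0912 ≤ −1 ⇒ polar day, h₀ = π.
Bracket: h₀ sin ϕ sin δ + cos ϕ cos δ sin h₀ = 3.1416×0.72055×0.72417 + 0.69340×0.68962×0.00000 = 1.639289 + 0.000000 = 1.639289.
Q̄ = (S_0/π) × [bracket] = (1554/π) × 1.639289 = 810.88 W/m².
— Configuration B (ϕ=-2.9°):
cos h₀ = −tan(-2.9°) tan(+46.400°) = 0.0532, h₀ = 1.5176 rad.
Bracket: h₀ sin ϕ sin δ + cos ϕ cos δ sin h₀ = 1.5176×-0.05059×0.72417 + 0.99872×0.68962×0.99858 = -0.055598 + 0.687759 = 0.632161.
Q̄ = (S_0/π) × [bracket] = (1554/π) × 0.632161 = 312.70 W/m².
Ratio Q̄_A / Q̄_B = 810.88 / 312.70 = 2.593.

Q̄_A / Q̄_B ≈ 2.59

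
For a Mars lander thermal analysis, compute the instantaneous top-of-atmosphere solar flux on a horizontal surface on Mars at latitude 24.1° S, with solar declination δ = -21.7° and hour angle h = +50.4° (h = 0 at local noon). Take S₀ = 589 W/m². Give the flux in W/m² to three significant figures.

cos θ_z = sin φ sin δ + cos φ cos δ cos h = 0.150979 + 0.540627 = 0.691606.
Flux = S₀ · cos θ_z = 589 × 0.691606 = 407.4 W/m².

407 W/m²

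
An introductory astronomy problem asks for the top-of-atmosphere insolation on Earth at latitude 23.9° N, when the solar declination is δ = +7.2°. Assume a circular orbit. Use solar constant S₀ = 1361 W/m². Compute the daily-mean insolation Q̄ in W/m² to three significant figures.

cos H₀ = −tan(+23.9°) tan(+7.200°) = -0.0560, H₀ = 1.6268 rad.
Bracket: H₀ sin φ sin δ + cos φ cos δ sin H₀ = 1.6268×0.40514×0.12533 + 0.91425×0.99211×0.99843 = 0.082603 + 0.905613 = 0.988216.
Q̄ = (S₀/π) × [bracket] = (1361/π) × 0.988216 = 428.1 W/m².

Q̄ ≈ 428 W/m²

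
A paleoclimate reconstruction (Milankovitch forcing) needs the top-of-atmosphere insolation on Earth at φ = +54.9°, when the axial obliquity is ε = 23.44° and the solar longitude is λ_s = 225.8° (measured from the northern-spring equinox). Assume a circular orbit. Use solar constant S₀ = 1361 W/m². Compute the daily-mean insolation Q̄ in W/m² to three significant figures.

Q̄ ≈ 102 W/m²

Solar declination: sin δ = sin ε · sin λ_s = sin 23.44° × sin 225.8° = -0.28518, so δ = -16.570°.
cos H₀ = −tan(+54.9°) tan(-16.570°) = 0.4233, H₀ = 1.1337 rad.
Bracket: H₀ sin φ sin δ + cos φ cos δ sin H₀ = 1.1337×0.81815×-0.28518 + 0.57501×0.95847×0.90597 = -0.264515 + 0.499307 = 0.234792.
Q̄ = (S₀/π) × [bracket] = (1361/π) × 0.234792 = 101.7 W/m².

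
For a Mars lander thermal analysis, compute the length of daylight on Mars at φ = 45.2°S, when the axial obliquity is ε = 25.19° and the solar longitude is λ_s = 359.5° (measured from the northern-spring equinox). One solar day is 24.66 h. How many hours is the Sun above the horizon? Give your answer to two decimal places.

12.36 h

Solar declination: sin δ = sin ε · sin λ_s = sin 25.19° × sin 359.5° = -0.00371, so δ = -0.213°.
cos H₀ = −tan φ · tan δ = −tan(-45.2°) × tan(-0.213°) = -0.0037, so H₀ = 1.5745 rad = 90.21°.
Daylight = 2H₀/(2π) × 24.66 h = (1.5745/π) × 24.66 = 12.36 h.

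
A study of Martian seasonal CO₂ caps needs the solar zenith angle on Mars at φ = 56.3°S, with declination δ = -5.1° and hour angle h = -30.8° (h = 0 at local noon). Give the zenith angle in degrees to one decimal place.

cos θ_z = sin φ sin δ + cos φ cos δ cos h = 0.073956 + 0.474702 = 0.548658.
θ_z = arccos(0.548658) = 56.7°.

θ_z = 56.7°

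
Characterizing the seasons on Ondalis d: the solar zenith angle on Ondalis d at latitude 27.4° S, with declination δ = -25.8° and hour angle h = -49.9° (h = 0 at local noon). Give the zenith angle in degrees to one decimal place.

θ_z = 44.3°

cos θ_z = sin φ sin δ + cos φ cos δ cos h = 0.200293 + 0.514859 = 0.715152.
θ_z = arccos(0.715152) = 44.3°.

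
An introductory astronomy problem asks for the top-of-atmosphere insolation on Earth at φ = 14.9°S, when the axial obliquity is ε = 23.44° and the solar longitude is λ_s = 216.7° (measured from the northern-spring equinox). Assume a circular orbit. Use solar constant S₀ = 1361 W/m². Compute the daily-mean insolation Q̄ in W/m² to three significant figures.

Q̄ ≈ 449 W/m²

Solar declination: sin δ = sin ε · sin λ_s = sin 23.44° × sin 216.7° = -0.23773, so δ = -13.753°.
cos H₀ = −tan(-14.9°) tan(-13.753°) = -0.0651, H₀ = 1.6360 rad.
Bracket: H₀ sin φ sin δ + cos φ cos δ sin H₀ = 1.6360×-0.25713×-0.23773 + 0.96638×0.97133×0.99788 = 0.100005 + 0.936684 = 1.036689.
Q̄ = (S₀/π) × [bracket] = (1361/π) × 1.036689 = 449.1 W/m².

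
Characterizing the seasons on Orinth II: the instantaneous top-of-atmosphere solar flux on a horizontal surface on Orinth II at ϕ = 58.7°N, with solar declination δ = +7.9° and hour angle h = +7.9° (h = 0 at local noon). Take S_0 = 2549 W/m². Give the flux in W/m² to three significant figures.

cos θ_z = sin ϕ sin δ + cos ϕ cos δ cos h = 0.117441 + 0.509705 = 0.627146.
Flux = S_0 · cos θ_z = 2549 × 0.627146 = 1599 W/m².

1.60e+03 W/m²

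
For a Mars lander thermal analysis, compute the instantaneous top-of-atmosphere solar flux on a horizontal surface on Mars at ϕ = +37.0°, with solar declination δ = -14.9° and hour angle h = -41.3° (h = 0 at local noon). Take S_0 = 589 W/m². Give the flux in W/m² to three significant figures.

cos θ_z = sin ϕ sin δ + cos ϕ cos δ cos h = -0.154746 + 0.579812 = 0.425066.
Flux = S_0 · cos θ_z = 589 × 0.425066 = 250.4 W/m².

250 W/m²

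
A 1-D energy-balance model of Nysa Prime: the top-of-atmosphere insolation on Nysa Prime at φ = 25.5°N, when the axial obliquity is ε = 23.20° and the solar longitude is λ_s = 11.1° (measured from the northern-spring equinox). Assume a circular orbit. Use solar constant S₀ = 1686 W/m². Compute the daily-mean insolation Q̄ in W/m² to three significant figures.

Solar declination: sin δ = sin ε · sin λ_s = sin 23.20° × sin 11.1° = 0.07584, so δ = +4.350°.
cos H₀ = −tan(+25.5°) tan(+4.350°) = -0.0363, H₀ = 1.6071 rad.
Bracket: H₀ sin φ sin δ + cos φ cos δ sin H₀ = 1.6071×0.43051×0.07584 + 0.90259×0.99712×0.99934 = 0.052472 + 0.899397 = 0.951869.
Q̄ = (S₀/π) × [bracket] = (1686/π) × 0.951869 = 510.8 W/m².

Q̄ ≈ 511 W/m²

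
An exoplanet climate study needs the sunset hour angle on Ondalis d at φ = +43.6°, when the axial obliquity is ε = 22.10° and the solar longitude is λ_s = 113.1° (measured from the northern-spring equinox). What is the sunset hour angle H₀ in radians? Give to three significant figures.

H₀ = 1.93 rad

Solar declination: sin δ = sin ε · sin λ_s = sin 22.10° × sin 113.1° = 0.34606, so δ = +20.246°.
cos H₀ = −tan φ · tan δ = −tan(+43.6°) × tan(+20.246°) = -0.3513, so H₀ = 1.9297 rad = 110.56°.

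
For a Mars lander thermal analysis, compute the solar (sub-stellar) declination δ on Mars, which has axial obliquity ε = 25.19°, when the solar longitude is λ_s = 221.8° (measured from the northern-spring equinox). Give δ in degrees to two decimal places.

δ = -16.48°

sin δ = sin ε · sin λ_s = sin 25.19° × sin 221.8° = -0.283690.
δ = arcsin(-0.283690) = -16.48°.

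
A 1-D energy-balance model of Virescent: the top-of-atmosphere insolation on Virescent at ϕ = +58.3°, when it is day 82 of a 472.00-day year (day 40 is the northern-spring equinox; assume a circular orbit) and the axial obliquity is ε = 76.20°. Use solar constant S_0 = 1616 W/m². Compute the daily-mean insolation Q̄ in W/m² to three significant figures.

Q̄ ≈ 709 W/m²

Solar longitude: L_s = 360° × (82 − 40)/472.00 = 32.034°.
sin δ = sin 76.20° × sin 32.034° = 0.51511, so δ = +31.005°.
cos h₀ = −tan(+58.3°) tan(+31.005°) = -0.9731, h₀ = 2.9090 rad.
Bracket: h₀ sin ϕ sin δ + cos ϕ cos δ sin h₀ = 2.9090×0.85081×0.51511 + 0.52547×0.85712×0.23055 = 1.274900 + 0.103838 = 1.378738.
Q̄ = (S_0/π) × [bracket] = (1616/π) × 1.378738 = 709.2 W/m².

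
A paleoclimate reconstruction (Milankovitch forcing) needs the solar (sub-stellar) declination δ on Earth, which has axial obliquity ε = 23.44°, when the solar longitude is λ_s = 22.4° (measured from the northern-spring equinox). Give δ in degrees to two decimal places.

sin δ = sin ε · sin λ_s = sin 23.44° × sin 22.4° = 0.151585.
δ = arcsin(0.151585) = +8.72°.

δ = +8.72°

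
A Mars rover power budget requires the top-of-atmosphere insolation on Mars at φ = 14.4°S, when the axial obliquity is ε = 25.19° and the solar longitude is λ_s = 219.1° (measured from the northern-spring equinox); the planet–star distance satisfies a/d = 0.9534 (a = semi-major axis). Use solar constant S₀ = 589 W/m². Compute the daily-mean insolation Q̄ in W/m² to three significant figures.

Solar declination: sin δ = sin ε · sin λ_s = sin 25.19° × sin 219.1° = -0.26843, so δ = -15.571°.
cos H₀ = −tan(-14.4°) tan(-15.571°) = -0.0715, H₀ = 1.6424 rad.
Bracket: H₀ sin φ sin δ + cos φ cos δ sin H₀ = 1.6424×-0.24869×-0.26843 + 0.96858×0.96330×0.99744 = 0.109640 + 0.930645 = 1.040285.
Inverse-square distance factor (a/d)² = 0.9534² = 0.908972.
Q̄ = (S₀/π) × 0.908972 × [bracket] = (589/π) × 0.908972 × 1.040285 = 177.3 W/m².

Q̄ ≈ 177 W/m²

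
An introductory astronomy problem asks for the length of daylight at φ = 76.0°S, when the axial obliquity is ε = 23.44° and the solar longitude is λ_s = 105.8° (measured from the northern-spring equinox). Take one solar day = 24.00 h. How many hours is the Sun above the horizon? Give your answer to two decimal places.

Solar declination: sin δ = sin ε · sin λ_s = sin 23.44° × sin 105.8° = 0.38276, so δ = +22.505°.
cos H₀ = −tan φ · tan δ = 1.6617 ≥ 1, so the Sun never rises (polar night) and H₀ = 0.
Daylight = 2H₀/(2π) × 24.00 h = (0.0000/π) × 24.00 = 0.00 h.

0.00 h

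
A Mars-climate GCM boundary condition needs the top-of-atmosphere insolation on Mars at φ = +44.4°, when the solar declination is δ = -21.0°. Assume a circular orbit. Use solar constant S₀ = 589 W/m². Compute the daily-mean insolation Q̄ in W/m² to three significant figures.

Q̄ ≈ 60.2 W/m²

cos H₀ = −tan(+44.4°) tan(-21.000°) = 0.3759, H₀ = 1.1854 rad.
Bracket: H₀ sin φ sin δ + cos φ cos δ sin H₀ = 1.1854×0.69966×-0.35837 + 0.71447×0.93358×0.92666 = -0.297224 + 0.618096 = 0.320872.
Q̄ = (S₀/π) × [bracket] = (589/π) × 0.320872 = 60.16 W/m².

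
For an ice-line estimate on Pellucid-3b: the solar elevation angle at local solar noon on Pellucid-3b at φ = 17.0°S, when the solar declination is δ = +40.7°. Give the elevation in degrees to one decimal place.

32.3°

At local noon the hour angle is zero, so the zenith angle equals |φ − δ| = |-17.0° − (+40.700°)| = 57.700°.
Elevation = 90° − 57.700° = 32.3°.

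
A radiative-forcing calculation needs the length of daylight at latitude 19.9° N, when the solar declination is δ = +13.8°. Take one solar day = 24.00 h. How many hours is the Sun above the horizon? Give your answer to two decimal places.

12.68 h

cos H₀ = −tan φ · tan δ = −tan(+19.9°) × tan(+13.800°) = -0.0889, so H₀ = 1.6598 rad = 95.10°.
Daylight = 2H₀/(2π) × 24.00 h = (1.6598/π) × 24.00 = 12.68 h.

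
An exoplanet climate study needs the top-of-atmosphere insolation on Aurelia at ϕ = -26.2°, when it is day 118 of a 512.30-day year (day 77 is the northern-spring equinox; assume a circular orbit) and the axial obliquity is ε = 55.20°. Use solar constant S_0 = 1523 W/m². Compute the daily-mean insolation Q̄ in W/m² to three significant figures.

Solar longitude: L_s = 360° × (118 − 77)/512.30 = 28.811°.
sin δ = sin 55.20° × sin 28.811° = 0.39573, so δ = +23.312°.
cos h₀ = −tan(-26.2°) tan(+23.312°) = 0.2120, h₀ = 1.3571 rad.
Bracket: h₀ sin ϕ sin δ + cos ϕ cos δ sin h₀ = 1.3571×-0.44151×0.39573 + 0.89726×0.91837×0.97726 = -0.237111 + 0.805279 = 0.568168.
Q̄ = (S_0/π) × [bracket] = (1523/π) × 0.568168 = 275.4 W/m².

Q̄ ≈ 275 W/m²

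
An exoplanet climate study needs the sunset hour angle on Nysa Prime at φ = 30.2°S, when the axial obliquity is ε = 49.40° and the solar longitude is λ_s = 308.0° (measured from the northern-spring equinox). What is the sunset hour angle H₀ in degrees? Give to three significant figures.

H₀ = 116°

Solar declination: sin δ = sin ε · sin λ_s = sin 49.40° × sin 308.0° = -0.59831, so δ = -36.749°.
cos H₀ = −tan φ · tan δ = −tan(-30.2°) × tan(-36.749°) = -0.4346, so H₀ = 2.0204 rad = 115.76°.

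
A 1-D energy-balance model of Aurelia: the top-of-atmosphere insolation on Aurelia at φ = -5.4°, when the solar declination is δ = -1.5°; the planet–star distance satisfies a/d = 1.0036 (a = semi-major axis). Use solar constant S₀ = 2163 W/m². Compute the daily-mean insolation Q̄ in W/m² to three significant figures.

cos H₀ = −tan(-5.4°) tan(-1.500°) = -0.0025, H₀ = 1.5733 rad.
Bracket: H₀ sin φ sin δ + cos φ cos δ sin H₀ = 1.5733×-0.09411×-0.02618 + 0.99556×0.99966×1.00000 = 0.003876 + 0.995222 = 0.999098.
Inverse-square distance factor (a/d)² = 1.0036² = 1.007213.
Q̄ = (S₀/π) × 1.007213 × [bracket] = (2163/π) × 1.007213 × 0.999098 = 692.8 W/m².

Q̄ ≈ 693 W/m²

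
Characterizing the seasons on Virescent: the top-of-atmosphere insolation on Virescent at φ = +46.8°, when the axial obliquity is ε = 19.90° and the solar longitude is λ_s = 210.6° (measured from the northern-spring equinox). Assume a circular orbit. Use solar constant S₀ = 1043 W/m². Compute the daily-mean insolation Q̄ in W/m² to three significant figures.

Solar declination: sin δ = sin ε · sin λ_s = sin 19.90° × sin 210.6° = -0.17327, so δ = -9.978°.
cos H₀ = −tan(+46.8°) tan(-9.978°) = 0.1873, H₀ = 1.3823 rad.
Bracket: H₀ sin φ sin δ + cos φ cos δ sin H₀ = 1.3823×0.72897×-0.17327 + 0.68455×0.98487×0.98229 = -0.174596 + 0.662253 = 0.487657.
Q̄ = (S₀/π) × [bracket] = (1043/π) × 0.487657 = 161.9 W/m².

Q̄ ≈ 162 W/m²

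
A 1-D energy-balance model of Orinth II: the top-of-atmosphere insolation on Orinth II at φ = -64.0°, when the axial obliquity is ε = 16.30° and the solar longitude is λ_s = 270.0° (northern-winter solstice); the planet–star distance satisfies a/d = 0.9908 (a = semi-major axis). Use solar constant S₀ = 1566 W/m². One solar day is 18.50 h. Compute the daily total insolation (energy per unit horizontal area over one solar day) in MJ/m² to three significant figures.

Solar declination: sin δ = sin ε · sin λ_s = sin 16.30° × sin 270.0° = -0.28067, so δ = -16.300°.
cos H₀ = −tan(-64.0°) tan(-16.300°) = -0.5996, H₀ = 2.2137 rad.
Bracket: H₀ sin φ sin δ + cos φ cos δ sin H₀ = 2.2137×-0.89879×-0.28067 + 0.43837×0.95981×0.80034 = 0.558435 + 0.336745 = 0.895180.
Inverse-square distance factor (a/d)² = 0.9908² = 0.981685.
Q̄ = (S₀/π) × 0.981685 × [bracket] = (1566/π) × 0.981685 × 0.895180 = 438.05 W/m².
Daily total = Q̄ × 18.50 h × 3600 s/h = 438.05 × 18.50 × 3600 / 10⁶ = 29.17 MJ/m².

29.2 MJ/m²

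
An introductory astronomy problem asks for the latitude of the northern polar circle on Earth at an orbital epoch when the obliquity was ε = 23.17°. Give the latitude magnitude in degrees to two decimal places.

The polar circle is the lowest latitude that experiences at least one full rotation of continuous daylight at the northern-summer solstice; it lies at |ϕ| = 90° − ε = 90° − 23.17° = 66.83°.

66.83°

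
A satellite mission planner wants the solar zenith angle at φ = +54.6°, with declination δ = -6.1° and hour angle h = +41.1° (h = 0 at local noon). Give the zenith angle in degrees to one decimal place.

θ_z = 69.7°

cos θ_z = sin φ sin δ + cos φ cos δ cos h = -0.086619 + 0.434053 = 0.347434.
θ_z = arccos(0.347434) = 69.7°.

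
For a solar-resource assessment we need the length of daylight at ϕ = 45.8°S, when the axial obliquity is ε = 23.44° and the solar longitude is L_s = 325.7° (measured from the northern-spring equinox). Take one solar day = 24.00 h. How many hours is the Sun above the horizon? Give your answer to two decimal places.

Solar declination: sin δ = sin ε · sin L_s = sin 23.44° × sin 325.7° = -0.22416, so δ = -12.954°.
cos h₀ = −tan ϕ · tan δ = −tan(-45.8°) × tan(-12.954°) = -0.2365, so h₀ = 1.8096 rad = 103.68°.
Daylight = 2h₀/(2π) × 24.00 h = (1.8096/π) × 24.00 = 13.82 h.

13.82 h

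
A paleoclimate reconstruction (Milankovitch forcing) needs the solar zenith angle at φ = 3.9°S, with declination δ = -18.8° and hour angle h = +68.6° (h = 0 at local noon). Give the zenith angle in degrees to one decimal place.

cos θ_z = sin φ sin δ + cos φ cos δ cos h = 0.021919 + 0.344610 = 0.366529.
θ_z = arccos(0.366529) = 68.5°.

θ_z = 68.5°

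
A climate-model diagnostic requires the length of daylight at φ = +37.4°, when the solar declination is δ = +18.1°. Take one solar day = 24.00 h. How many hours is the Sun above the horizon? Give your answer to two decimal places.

13.93 h

cos H₀ = −tan φ · tan δ = −tan(+37.4°) × tan(+18.100°) = -0.2499, so H₀ = 1.8234 rad = 104.47°.
Daylight = 2H₀/(2π) × 24.00 h = (1.8234/π) × 24.00 = 13.93 h.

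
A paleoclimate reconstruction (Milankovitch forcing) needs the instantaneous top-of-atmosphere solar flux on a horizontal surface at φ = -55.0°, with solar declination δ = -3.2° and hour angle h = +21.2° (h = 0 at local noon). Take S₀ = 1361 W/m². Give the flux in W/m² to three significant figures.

789 W/m²

cos θ_z = sin φ sin δ + cos φ cos δ cos h = 0.045726 + 0.533925 = 0.579651.
Flux = S₀ · cos θ_z = 1361 × 0.579651 = 788.9 W/m².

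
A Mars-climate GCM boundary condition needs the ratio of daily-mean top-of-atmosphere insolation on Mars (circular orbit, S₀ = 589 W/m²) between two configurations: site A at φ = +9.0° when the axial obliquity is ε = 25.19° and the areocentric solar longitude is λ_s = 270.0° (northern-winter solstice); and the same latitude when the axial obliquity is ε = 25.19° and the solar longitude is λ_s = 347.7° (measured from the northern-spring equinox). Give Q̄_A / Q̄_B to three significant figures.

— Configuration A (φ=+9.0°):
sin δ = sin 25.19° × sin 270.0° = -0.42562, so δ = -25.190°.
cos H₀ = −tan(+9.0°) tan(-25.190°) = 0.0745, H₀ = 1.4962 rad.
Bracket: H₀ sin φ sin δ + cos φ cos δ sin H₀ = 1.4962×0.15643×-0.42562 + 0.98769×0.90490×0.99722 = -0.099617 + 0.891276 = 0.791659.
Q̄ = (S₀/π) × [bracket] = (589/π) × 0.791659 = 148.42 W/m².
— Configuration B (φ=+9.0°):
Solar declination: sin δ = sin ε · sin λ_s = sin 25.19° × sin 347.7° = -0.09067, so δ = -5.202°.
cos H₀ = −tan(+9.0°) tan(-5.202°) = 0.0144, H₀ = 1.5564 rad.
Bracket: H₀ sin φ sin δ + cos φ cos δ sin H₀ = 1.5564×0.15643×-0.09067 + 0.98769×0.99588×0.99990 = -0.022075 + 0.983522 = 0.961447.
Q̄ = (S₀/π) × [bracket] = (589/π) × 0.961447 = 180.26 W/m².
Ratio Q̄_A / Q̄_B = 148.42 / 180.26 = 0.8234.

Q̄_A / Q̄_B ≈ 0.823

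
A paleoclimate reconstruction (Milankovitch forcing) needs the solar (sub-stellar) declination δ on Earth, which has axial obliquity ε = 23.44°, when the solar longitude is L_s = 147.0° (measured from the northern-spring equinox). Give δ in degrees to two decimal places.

δ = +12.51°

sin δ = sin ε · sin L_s = sin 23.44° × sin 147.0° = 0.216651.
δ = arcsin(0.216651) = +12.51°.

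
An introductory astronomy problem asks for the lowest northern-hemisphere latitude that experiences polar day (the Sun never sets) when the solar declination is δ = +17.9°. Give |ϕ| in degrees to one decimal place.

|ϕ| = 72.1°

Polar day requires cos h₀ = −tan ϕ tan δ ≤ −1, i.e. tan ϕ tan δ ≥ 1.
The boundary is |tan ϕ| · |tan δ| = 1, so |ϕ| = 90° − |δ| = 90° − 17.9° = 72.1° in the northern hemisphere.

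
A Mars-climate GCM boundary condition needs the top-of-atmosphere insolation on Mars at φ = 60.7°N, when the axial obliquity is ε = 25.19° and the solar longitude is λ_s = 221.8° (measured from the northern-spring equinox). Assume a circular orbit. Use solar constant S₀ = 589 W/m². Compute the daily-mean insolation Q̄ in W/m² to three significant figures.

Solar declination: sin δ = sin ε · sin λ_s = sin 25.19° × sin 221.8° = -0.28369, so δ = -16.481°.
cos H₀ = −tan(+60.7°) tan(-16.481°) = 0.5272, H₀ = 1.0155 rad.
Bracket: H₀ sin φ sin δ + cos φ cos δ sin H₀ = 1.0155×0.87207×-0.28369 + 0.48938×0.95892×0.84975 = -0.251232 + 0.398768 = 0.147536.
Q̄ = (S₀/π) × [bracket] = (589/π) × 0.147536 = 27.66 W/m².

Q̄ ≈ 27.7 W/m²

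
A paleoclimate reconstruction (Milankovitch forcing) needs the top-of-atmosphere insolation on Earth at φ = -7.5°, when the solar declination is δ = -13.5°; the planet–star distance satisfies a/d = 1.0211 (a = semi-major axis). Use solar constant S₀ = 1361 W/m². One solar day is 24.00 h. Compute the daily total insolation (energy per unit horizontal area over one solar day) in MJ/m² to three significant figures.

cos H₀ = −tan(-7.5°) tan(-13.500°) = -0.0316, H₀ = 1.6024 rad.
Bracket: H₀ sin φ sin δ + cos φ cos δ sin H₀ = 1.6024×-0.13053×-0.23345 + 0.99144×0.97237×0.99950 = 0.048829 + 0.963564 = 1.012393.
Inverse-square distance factor (a/d)² = 1.0211² = 1.042645.
Q̄ = (S₀/π) × 1.042645 × [bracket] = (1361/π) × 1.042645 × 1.012393 = 457.29 W/m².
Daily total = Q̄ × 24.00 h × 3600 s/h = 457.29 × 24.00 × 3600 / 10⁶ = 39.51 MJ/m².

39.5 MJ/m²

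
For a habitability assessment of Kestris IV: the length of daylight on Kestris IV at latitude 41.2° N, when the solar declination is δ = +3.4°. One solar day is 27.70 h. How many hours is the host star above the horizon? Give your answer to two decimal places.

14.31 h

cos H₀ = −tan φ · tan δ = −tan(+41.2°) × tan(+3.400°) = -0.0520, so H₀ = 1.6228 rad = 92.98°.
Daylight = 2H₀/(2π) × 27.70 h = (1.6228/π) × 27.70 = 14.31 h.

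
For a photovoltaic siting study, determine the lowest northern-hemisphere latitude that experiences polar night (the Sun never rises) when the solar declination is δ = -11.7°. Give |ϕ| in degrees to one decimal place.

Polar night requires cos h₀ = −tan ϕ tan δ ≥ 1, i.e. tan ϕ tan δ ≤ −1.
The boundary is |tan ϕ| · |tan δ| = 1, so |ϕ| = 90° − |δ| = 90° − 11.7° = 78.3° in the northern hemisphere.

|ϕ| = 78.3°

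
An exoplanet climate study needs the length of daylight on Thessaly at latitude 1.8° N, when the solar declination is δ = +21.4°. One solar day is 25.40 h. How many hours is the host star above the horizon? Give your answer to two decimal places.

cos H₀ = −tan φ · tan δ = −tan(+1.8°) × tan(+21.400°) = -0.0123, so H₀ = 1.5831 rad = 90.71°.
Daylight = 2H₀/(2π) × 25.40 h = (1.5831/π) × 25.40 = 12.80 h.

12.80 h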